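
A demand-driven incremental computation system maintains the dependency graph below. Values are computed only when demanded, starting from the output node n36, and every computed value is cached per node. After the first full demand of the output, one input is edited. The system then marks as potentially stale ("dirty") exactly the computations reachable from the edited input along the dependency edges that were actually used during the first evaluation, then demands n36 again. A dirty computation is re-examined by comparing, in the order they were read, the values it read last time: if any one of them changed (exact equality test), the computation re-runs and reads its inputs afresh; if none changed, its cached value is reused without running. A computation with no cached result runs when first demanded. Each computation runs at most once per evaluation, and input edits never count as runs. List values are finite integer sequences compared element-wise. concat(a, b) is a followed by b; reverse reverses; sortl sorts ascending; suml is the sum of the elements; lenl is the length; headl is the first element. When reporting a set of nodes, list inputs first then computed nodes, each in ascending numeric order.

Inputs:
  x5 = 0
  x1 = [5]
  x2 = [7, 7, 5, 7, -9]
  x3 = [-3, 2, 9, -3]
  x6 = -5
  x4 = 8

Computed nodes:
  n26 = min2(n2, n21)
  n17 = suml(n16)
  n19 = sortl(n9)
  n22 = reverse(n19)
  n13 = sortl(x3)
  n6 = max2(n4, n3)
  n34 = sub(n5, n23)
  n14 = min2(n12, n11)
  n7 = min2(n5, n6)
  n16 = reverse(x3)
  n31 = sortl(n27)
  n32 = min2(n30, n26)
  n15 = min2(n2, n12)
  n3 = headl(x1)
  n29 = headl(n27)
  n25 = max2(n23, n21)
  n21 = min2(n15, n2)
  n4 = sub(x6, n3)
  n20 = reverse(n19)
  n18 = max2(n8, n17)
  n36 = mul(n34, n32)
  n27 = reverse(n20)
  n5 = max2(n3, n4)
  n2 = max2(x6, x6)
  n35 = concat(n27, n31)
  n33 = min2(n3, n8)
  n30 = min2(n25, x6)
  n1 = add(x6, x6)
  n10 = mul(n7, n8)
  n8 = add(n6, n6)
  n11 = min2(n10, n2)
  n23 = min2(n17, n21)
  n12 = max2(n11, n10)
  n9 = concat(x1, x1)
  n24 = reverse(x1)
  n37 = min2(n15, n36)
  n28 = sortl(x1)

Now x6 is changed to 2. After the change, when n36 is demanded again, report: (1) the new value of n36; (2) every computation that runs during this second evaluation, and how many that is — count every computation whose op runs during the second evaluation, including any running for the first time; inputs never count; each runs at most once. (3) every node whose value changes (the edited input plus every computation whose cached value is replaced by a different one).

First evaluation (everything demanded from the output):
  n2 = max2(-5, -5) = -5
  n3 = headl([5]) = 5
  n4 = sub(-5, 5) = -10
  n5 = max2(5, -10) = 5
  n6 = max2(-10, 5) = 5
  n7 = min2(5, 5) = 5
  n8 = add(5, 5) = 10
  n10 = mul(5, 10) = 50
  n11 = min2(50, -5) = -5
  n12 = max2(-5, 50) = 50
  n15 = min2(-5, 50) = -5
  n16 = reverse([-3, 2, 9, -3]) = [-3, 9, 2, -3]
  n17 = suml([-3, 9, 2, -3]) = 5
  n21 = min2(-5, -5) = -5
  n23 = min2(5, -5) = -5
  n25 = max2(-5, -5) = -5
  n26 = min2(-5, -5) = -5
  n30 = min2(-5, -5) = -5
  n32 = min2(-5, -5) = -5
  n34 = sub(5, -5) = 10
  n36 = mul(10, -5) = -50

Propagation after the edit:
  n2: runs — x6 -5->2; x6 -5->2; result 2.
  n4: runs — x6 -5->2; result -3.
  n5: runs — n4 -10->-3; result 5 (same value as before).
  n6: runs — n4 -10->-3; result 5 (same value as before).
  n7: checked — values it read are unchanged (n5 unchanged, n6 unchanged); reused cached 5 without running.
  n8: checked — values it read are unchanged (n6 unchanged, n6 unchanged); reused cached 10 without running.
  n10: checked — values it read are unchanged (n7 unchanged, n8 unchanged); reused cached 50 without running.
  n11: runs — n2 -5->2; result 2.
  n12: runs — n11 -5->2; result 50 (same value as before).
  n15: runs — n2 -5->2; result 2.
  n21: runs — n15 -5->2; n2 -5->2; result 2.
  n23: runs — n21 -5->2; result 2.
  n25: runs — n23 -5->2; n21 -5->2; result 2.
  n26: runs — n2 -5->2; n21 -5->2; result 2.
  n30: runs — n25 -5->2; x6 -5->2; result 2.
  n32: runs — n30 -5->2; n26 -5->2; result 2.
  n34: runs — n23 -5->2; result 3.
  n36: runs — n34 10->3; n32 -5->2; result 6.

Key observation: the cutoff stops propagation at n7 — its inputs' values are unchanged, so it reuses its cache.

New value of n36: 6.
Computations that run: n2, n4, n5, n6, n11, n12, n15, n21, n23, n25, n26, n30, n32, n34, n36 — 15 in total.
Values that change: x6, n2, n4, n11, n15, n21, n23, n25, n26, n30, n32, n34, n36.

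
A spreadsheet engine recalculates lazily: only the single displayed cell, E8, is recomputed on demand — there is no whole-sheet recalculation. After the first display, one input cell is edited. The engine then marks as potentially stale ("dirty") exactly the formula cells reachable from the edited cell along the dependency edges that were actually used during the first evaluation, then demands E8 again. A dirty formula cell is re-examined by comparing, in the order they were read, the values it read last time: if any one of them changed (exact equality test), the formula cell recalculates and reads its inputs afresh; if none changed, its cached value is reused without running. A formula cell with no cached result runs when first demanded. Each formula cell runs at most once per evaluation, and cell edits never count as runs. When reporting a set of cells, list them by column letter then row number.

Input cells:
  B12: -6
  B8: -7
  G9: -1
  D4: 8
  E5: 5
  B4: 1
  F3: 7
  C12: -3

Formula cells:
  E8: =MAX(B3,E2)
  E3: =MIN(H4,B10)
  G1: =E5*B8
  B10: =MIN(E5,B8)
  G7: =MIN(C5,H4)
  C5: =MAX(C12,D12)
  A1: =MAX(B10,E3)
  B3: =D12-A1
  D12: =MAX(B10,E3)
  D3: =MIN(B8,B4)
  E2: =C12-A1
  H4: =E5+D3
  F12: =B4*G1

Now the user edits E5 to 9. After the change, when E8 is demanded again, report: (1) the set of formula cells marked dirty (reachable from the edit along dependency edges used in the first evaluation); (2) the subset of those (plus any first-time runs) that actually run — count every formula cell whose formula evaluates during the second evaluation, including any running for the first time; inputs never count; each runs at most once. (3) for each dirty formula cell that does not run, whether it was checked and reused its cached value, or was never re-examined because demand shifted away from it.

Marked dirty: A1, B3, B10, D12, E2, E3, E8, H4.
Formula cells that run: B10, E3, H4 — 3 in total.
Checked but reused from cache: A1, B3, D12, E2, E8.
Key observation: the cutoff stops propagation at D12 — its inputs' values are unchanged, so it reuses its cache.

First evaluation (everything demanded from the output):
  B10 = MIN(5, -7) = -7
  D3 = MIN(-7, 1) = -7
  H4 = 5 + -7 = -2
  E3 = MIN(-2, -7) = -7
  A1 = MAX(-7, -7) = -7
  D12 = MAX(-7, -7) = -7
  B3 = -7 - -7 = 0
  E2 = -3 - -7 = 4
  E8 = MAX(0, 4) = 4

Propagation after the edit:
  B10: runs — E5 5->9; result -7 (same value as before).
  H4: runs — E5 5->9; result 2.
  E3: runs — H4 -2->2; result -7 (same value as before).
  A1: checked — values it read are unchanged (B10 unchanged, E3 unchanged); reused cached -7 without running.
  D12: checked — values it read are unchanged (B10 unchanged, E3 unchanged); reused cached -7 without running.
  B3: checked — values it read are unchanged (D12 unchanged, A1 unchanged); reused cached 0 without running.
  E2: checked — values it read are unchanged (C12 unchanged, A1 unchanged); reused cached 4 without running.
  E8: checked — values it read are unchanged (B3 unchanged, E2 unchanged); reused cached 4 without running.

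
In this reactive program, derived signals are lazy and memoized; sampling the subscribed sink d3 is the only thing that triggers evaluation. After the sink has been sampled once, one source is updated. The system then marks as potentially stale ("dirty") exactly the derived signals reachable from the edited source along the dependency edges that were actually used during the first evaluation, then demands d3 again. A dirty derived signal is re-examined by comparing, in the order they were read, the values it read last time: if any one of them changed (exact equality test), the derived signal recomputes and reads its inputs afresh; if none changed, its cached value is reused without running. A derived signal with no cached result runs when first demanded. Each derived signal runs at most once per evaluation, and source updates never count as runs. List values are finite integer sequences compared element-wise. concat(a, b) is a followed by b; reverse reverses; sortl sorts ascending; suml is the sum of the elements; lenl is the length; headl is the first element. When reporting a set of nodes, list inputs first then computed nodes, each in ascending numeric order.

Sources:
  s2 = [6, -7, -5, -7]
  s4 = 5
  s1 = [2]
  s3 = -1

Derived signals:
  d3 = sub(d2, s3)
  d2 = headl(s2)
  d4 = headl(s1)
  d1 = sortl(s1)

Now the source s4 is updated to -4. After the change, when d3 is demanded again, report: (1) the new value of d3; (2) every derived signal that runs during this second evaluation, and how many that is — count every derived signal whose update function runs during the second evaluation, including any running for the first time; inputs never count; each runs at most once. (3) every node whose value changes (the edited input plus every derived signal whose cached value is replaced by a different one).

Demanding d3 again yields 7.
0 derived signals run: none.
The nodes whose values change: s4.
Note the shortcut — nothing in the graph depends on s4 at all, so no recomputation happens.

First demand of the output computes:
  d2 = headl([6, -7, -5, -7]) = 6
  d3 = sub(6, -1) = 7

After the edit, cleaning proceeds:
  no node depends on s4 at all; the second demand re-runs nothing.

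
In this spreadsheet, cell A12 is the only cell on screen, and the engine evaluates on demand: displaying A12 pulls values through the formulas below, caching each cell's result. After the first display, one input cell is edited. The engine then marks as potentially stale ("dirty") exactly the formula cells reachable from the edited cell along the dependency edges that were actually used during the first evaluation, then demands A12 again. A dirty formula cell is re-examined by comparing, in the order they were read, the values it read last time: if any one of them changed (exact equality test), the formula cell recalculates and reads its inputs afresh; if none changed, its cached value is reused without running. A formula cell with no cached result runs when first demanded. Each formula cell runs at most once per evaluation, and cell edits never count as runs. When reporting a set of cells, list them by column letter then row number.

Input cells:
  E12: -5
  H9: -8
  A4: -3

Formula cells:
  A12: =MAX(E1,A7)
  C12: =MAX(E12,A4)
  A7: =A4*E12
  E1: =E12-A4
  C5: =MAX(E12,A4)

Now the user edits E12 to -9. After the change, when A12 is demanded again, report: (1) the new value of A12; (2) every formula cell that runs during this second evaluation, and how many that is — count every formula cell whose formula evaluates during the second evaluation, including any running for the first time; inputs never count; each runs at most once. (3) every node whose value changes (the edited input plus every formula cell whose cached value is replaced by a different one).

Initial pass — values computed on the first demand:
  A7 = -3 * -5 = 15
  E1 = -5 - -3 = -2
  A12 = MAX(-2, 15) = 15

Second demand — change propagation:
  A7: re-runs because E12 -5->-9; new result 27.
  E1: re-runs because E12 -5->-9; new result -6.
  A12: re-runs because E1 -2->-6; A7 15->27; new result 27.

A12 now evaluates to 27.
Run set: A7, A12, E1 (3 run).
Changed values: A7, A12, E1, E12.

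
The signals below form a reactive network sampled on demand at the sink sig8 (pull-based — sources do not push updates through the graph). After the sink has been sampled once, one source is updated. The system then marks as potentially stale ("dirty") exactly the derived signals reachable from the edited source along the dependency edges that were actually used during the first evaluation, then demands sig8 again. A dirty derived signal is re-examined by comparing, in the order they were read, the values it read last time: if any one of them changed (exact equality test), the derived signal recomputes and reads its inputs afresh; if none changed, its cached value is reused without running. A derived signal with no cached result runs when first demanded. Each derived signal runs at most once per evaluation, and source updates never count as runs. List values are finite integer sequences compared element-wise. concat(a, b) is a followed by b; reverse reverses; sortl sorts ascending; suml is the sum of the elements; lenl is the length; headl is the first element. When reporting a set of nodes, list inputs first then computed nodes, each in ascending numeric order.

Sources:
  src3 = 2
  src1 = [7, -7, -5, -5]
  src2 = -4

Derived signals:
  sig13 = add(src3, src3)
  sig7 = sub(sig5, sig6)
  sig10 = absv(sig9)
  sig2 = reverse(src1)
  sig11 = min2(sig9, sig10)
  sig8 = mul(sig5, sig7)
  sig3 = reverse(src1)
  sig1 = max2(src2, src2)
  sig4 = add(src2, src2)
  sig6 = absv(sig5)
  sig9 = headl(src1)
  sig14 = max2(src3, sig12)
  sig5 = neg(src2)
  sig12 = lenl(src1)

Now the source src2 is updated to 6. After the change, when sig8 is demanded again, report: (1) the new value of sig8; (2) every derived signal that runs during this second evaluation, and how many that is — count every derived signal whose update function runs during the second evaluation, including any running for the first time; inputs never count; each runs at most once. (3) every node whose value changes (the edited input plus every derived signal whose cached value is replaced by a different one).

sig8 now evaluates to 72.
Run set: sig5, sig6, sig7, sig8 (4 run).
Changed values: src2, sig5, sig6, sig7, sig8.

Initial pass — values computed on the first demand:
  sig5 = neg(-4) = 4
  sig6 = absv(4) = 4
  sig7 = sub(4, 4) = 0
  sig8 = mul(4, 0) = 0

Second demand — change propagation:
  sig5: re-runs because src2 -4->6; new result -6.
  sig6: re-runs because sig5 4->-6; new result 6.
  sig7: re-runs because sig5 4->-6; sig6 4->6; new result -12.
  sig8: re-runs because sig5 4->-6; sig7 0->-12; new result 72.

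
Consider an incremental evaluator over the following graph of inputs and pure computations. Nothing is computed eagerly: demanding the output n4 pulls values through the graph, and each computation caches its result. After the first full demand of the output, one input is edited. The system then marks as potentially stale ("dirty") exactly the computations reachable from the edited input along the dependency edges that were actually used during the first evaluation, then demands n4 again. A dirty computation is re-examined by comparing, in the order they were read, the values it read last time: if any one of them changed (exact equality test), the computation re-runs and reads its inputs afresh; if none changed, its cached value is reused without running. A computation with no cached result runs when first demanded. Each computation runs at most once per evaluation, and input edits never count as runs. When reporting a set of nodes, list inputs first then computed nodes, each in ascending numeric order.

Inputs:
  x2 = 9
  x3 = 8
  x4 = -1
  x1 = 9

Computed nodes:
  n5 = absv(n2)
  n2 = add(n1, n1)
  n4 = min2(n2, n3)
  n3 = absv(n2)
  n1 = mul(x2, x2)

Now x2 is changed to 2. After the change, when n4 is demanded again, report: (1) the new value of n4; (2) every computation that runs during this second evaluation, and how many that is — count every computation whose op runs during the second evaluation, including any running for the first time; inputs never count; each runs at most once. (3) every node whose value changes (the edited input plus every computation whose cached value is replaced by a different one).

Initial pass — values computed on the first demand:
  n1 = mul(9, 9) = 81
  n2 = add(81, 81) = 162
  n3 = absv(162) = 162
  n4 = min2(162, 162) = 162

Second demand — change propagation:
  n1: re-runs because x2 9->2; x2 9->2; new result 4.
  n2: re-runs because n1 81->4; n1 81->4; new result 8.
  n3: re-runs because n2 162->8; new result 8.
  n4: re-runs because n2 162->8; n3 162->8; new result 8.

n4 now evaluates to 8.
Run set: n1, n2, n3, n4 (4 run).
Changed values: x2, n1, n2, n3, n4.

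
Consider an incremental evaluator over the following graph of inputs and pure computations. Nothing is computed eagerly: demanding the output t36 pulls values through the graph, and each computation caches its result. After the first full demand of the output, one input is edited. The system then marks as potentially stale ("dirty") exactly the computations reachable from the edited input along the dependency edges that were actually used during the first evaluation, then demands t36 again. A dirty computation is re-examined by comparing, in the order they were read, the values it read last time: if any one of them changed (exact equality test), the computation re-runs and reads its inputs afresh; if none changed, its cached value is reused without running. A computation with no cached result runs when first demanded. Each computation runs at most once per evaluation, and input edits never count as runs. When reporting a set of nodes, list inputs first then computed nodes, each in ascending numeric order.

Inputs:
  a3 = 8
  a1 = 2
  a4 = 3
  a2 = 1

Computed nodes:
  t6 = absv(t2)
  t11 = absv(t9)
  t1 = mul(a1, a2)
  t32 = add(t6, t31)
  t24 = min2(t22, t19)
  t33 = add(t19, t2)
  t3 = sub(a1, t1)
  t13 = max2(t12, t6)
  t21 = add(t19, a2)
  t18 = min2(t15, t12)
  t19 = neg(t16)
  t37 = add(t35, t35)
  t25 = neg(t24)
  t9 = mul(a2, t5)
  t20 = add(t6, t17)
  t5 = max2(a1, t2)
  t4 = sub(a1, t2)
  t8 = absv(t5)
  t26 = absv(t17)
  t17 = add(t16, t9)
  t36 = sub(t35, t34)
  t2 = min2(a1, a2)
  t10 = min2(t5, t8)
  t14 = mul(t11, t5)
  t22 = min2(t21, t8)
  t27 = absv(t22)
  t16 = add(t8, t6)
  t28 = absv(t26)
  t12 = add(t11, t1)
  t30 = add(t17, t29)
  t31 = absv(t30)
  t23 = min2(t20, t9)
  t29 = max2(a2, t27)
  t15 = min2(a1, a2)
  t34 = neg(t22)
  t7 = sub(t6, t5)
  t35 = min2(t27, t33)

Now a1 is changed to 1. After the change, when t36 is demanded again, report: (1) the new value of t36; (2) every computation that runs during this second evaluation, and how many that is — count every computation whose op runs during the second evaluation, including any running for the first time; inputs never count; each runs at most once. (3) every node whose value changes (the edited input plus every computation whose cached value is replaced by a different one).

Initial pass — values computed on the first demand:
  t2 = min2(2, 1) = 1
  t5 = max2(2, 1) = 2
  t6 = absv(1) = 1
  t8 = absv(2) = 2
  t16 = add(2, 1) = 3
  t19 = neg(3) = -3
  t21 = add(-3, 1) = -2
  t22 = min2(-2, 2) = -2
  t27 = absv(-2) = 2
  t33 = add(-3, 1) = -2
  t34 = neg(-2) = 2
  t35 = min2(2, -2) = -2
  t36 = sub(-2, 2) = -4

Second demand — change propagation:
  t2: re-runs because a1 2->1; new result 1 (unchanged).
  t5: re-runs because a1 2->1; new result 1.
  t6: re-examined; everything it read last time is the same (t2 unchanged) — cache 1 kept, no run.
  t8: re-runs because t5 2->1; new result 1.
  t16: re-runs because t8 2->1; new result 2.
  t19: re-runs because t16 3->2; new result -2.
  t21: re-runs because t19 -3->-2; new result -1.
  t22: re-runs because t21 -2->-1; t8 2->1; new result -1.
  t27: re-runs because t22 -2->-1; new result 1.
  t33: re-runs because t19 -3->-2; new result -1.
  t34: re-runs because t22 -2->-1; new result 1.
  t35: re-runs because t27 2->1; t33 -2->-1; new result -1.
  t36: re-runs because t35 -2->-1; t34 2->1; new result -2.

The important point: at t6 every value read last time is unchanged, so the dirty flag clears without a run.

t36 now evaluates to -2.
Run set: t2, t5, t8, t16, t19, t21, t22, t27, t33, t34, t35, t36 (12 run).
Changed values: a1, t5, t8, t16, t19, t21, t22, t27, t33, t34, t35, t36.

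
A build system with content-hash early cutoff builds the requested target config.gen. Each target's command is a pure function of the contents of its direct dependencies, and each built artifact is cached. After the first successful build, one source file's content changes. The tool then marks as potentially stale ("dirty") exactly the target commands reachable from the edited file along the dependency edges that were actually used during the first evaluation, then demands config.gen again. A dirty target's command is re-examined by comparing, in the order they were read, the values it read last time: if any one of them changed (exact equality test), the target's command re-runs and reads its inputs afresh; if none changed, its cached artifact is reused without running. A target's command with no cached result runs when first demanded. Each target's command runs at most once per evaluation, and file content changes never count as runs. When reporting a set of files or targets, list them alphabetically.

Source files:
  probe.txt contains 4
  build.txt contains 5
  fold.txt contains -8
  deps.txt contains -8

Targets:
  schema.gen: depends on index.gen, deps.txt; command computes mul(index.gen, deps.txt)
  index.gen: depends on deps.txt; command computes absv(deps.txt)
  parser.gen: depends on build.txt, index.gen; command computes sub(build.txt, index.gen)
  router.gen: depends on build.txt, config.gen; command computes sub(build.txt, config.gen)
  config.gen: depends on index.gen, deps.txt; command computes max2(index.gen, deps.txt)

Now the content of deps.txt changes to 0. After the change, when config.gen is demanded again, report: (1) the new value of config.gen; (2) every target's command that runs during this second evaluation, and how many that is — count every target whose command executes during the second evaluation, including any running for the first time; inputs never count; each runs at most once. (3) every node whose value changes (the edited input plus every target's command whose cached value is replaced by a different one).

First evaluation (everything demanded from the output):
  index.gen = absv(-8) = 8
  config.gen = max2(8, -8) = 8

Propagation after the edit:
  index.gen: runs — deps.txt -8->0; result 0.
  config.gen: runs — index.gen 8->0; deps.txt -8->0; result 0.

New value of config.gen: 0.
Target commands that run: config.gen, index.gen — 2 in total.
Values that change: config.gen, deps.txt, index.gen.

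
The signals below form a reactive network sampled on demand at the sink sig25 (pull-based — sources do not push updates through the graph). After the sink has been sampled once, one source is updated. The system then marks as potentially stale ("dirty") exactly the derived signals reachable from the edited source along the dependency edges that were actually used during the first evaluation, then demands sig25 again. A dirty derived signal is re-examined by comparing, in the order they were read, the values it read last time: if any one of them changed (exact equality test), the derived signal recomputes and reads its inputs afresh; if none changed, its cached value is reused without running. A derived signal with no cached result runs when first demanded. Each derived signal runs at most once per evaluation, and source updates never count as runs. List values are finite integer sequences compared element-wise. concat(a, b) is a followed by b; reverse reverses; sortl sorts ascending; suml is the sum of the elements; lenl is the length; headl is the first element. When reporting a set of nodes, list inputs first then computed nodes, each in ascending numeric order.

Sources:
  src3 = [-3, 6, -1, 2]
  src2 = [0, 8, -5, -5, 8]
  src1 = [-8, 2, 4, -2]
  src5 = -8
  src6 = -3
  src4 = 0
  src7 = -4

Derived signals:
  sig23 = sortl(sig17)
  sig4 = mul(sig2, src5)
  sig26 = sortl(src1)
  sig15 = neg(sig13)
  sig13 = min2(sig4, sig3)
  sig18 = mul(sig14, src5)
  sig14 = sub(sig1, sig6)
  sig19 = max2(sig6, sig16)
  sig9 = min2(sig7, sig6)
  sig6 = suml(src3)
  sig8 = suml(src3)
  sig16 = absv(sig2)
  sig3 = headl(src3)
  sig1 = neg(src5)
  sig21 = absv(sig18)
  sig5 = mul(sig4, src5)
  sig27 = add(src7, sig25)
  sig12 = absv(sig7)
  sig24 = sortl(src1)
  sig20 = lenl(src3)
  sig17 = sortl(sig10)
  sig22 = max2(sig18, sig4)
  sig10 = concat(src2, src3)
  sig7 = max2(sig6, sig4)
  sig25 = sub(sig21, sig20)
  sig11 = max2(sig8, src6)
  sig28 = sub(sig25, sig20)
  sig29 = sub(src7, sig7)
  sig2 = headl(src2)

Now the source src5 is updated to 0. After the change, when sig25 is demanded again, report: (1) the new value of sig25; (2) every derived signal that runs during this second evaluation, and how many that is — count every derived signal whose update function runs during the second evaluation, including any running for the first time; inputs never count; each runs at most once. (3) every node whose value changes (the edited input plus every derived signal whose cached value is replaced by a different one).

sig25 now evaluates to -4.
Run set: sig1, sig14, sig18, sig21, sig25 (5 run).
Changed values: src5, sig1, sig14, sig18, sig21, sig25.

Initial pass — values computed on the first demand:
  sig1 = neg(-8) = 8
  sig6 = suml([-3, 6, -1, 2]) = 4
  sig14 = sub(8, 4) = 4
  sig18 = mul(4, -8) = -32
  sig20 = lenl([-3, 6, -1, 2]) = 4
  sig21 = absv(-32) = 32
  sig25 = sub(32, 4) = 28

Second demand — change propagation:
  sig1: re-runs because src5 -8->0; new result 0.
  sig14: re-runs because sig1 8->0; new result -4.
  sig18: re-runs because sig14 4->-4; src5 -8->0; new result 0.
  sig21: re-runs because sig18 -32->0; new result 0.
  sig25: re-runs because sig21 32->0; new result -4.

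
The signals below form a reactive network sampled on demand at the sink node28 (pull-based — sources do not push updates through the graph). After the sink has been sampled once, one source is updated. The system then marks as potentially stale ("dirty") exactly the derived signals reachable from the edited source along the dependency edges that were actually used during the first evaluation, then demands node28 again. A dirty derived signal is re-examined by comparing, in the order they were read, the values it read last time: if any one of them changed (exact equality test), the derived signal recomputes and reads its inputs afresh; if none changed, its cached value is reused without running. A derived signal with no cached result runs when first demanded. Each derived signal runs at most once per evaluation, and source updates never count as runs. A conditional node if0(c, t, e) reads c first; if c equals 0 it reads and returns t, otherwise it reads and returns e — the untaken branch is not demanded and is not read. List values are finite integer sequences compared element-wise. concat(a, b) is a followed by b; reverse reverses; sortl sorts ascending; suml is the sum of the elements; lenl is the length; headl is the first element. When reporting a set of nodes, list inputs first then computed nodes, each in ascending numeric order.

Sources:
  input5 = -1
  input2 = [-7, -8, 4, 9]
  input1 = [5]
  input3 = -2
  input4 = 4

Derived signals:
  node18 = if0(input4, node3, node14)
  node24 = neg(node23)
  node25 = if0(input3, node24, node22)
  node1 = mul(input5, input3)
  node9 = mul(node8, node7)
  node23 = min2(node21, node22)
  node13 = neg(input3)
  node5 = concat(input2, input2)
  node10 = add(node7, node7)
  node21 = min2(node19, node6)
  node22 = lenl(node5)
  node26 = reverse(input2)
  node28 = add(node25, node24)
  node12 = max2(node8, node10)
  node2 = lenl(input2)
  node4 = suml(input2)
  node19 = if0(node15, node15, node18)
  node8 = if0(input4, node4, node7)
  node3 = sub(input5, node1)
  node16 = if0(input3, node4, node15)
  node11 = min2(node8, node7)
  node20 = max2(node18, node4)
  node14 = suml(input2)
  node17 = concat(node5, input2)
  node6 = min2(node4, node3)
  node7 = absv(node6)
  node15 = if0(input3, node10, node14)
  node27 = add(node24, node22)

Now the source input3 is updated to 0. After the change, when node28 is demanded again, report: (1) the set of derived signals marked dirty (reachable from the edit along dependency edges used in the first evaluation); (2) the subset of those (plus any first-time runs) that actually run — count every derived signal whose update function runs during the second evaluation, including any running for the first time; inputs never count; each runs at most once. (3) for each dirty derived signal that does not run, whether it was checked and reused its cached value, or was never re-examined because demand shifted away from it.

Dirty set: node1, node3, node6, node15, node19, node21, node23, node24, node25, node28.
Run set: node1, node3, node6, node7, node10, node15, node19, node21, node23, node24, node25, node28 (12 run).
All dirty derived signals ended up running.
The important point: the flipped condition pulls in fresh nodes; node7, node10 run for the first time.

Initial pass — values computed on the first demand:
  node1 = mul(-1, -2) = 2
  node3 = sub(-1, 2) = -3
  node4 = suml([-7, -8, 4, 9]) = -2
  node5 = concat([-7, -8, 4, 9], [-7, -8, 4, 9]) = [-7, -8, 4, 9, -7, -8, 4, 9]
  node6 = min2(-2, -3) = -3
  node14 = suml([-7, -8, 4, 9]) = -2
  node15 = if0(input3=-2 -> else branch node14) = -2
  node18 = if0(input4=4 -> else branch node14) = -2
  node19 = if0(node15=-2 -> else branch node18) = -2
  node21 = min2(-2, -3) = -3
  node22 = lenl([-7, -8, 4, 9, -7, -8, 4, 9]) = 8
  node23 = min2(-3, 8) = -3
  node24 = neg(-3) = 3
  node25 = if0(input3=-2 -> else branch node22) = 8
  node28 = add(8, 3) = 11

Second demand — change propagation:
  node1: re-runs because input3 -2->0; new result 0.
  node3: re-runs because node1 2->0; new result -1.
  node6: re-runs because node3 -3->-1; new result -2.
  node7: newly demanded (no cache) — executes and yields 2.
  node10: newly demanded (no cache) — executes and yields 4.
  node15: re-runs because input3 -2->0; new result 4.
  node19: re-runs because node15 -2->4; new result -2 (unchanged).
  node21: re-runs because node6 -3->-2; new result -2.
  node23: re-runs because node21 -3->-2; new result -2.
  node24: re-runs because node23 -3->-2; new result 2.
  node25: re-runs because input3 -2->0; new result 2.
  node28: re-runs because node25 8->2; node24 3->2; new result 4.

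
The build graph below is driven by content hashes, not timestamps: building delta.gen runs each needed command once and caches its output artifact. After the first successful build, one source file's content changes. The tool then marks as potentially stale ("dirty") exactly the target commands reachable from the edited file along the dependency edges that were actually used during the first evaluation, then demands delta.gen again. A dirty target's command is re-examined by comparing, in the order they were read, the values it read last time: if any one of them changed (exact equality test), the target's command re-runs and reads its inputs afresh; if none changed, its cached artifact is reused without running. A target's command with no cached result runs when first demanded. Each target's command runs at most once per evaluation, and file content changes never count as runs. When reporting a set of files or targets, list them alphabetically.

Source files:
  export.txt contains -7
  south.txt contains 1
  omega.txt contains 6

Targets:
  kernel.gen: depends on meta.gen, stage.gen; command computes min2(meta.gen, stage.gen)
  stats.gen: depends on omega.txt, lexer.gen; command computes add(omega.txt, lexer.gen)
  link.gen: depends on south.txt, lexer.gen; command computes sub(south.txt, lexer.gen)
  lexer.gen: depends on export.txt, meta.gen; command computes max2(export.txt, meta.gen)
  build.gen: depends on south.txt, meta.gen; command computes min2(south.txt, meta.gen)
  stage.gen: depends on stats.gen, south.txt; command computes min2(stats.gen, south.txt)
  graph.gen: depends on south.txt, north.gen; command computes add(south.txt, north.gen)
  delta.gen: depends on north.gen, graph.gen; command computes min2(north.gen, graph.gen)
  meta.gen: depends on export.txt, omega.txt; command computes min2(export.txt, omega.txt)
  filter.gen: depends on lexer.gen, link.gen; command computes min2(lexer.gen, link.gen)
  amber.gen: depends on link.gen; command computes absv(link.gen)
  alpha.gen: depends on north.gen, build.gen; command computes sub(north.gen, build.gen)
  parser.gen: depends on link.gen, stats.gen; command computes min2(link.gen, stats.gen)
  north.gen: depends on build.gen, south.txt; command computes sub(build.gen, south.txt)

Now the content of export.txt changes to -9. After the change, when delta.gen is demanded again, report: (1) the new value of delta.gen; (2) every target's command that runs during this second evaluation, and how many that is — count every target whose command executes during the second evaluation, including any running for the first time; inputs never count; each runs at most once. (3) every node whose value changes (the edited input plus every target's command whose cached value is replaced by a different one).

delta.gen now evaluates to -10.
Run set: build.gen, delta.gen, graph.gen, meta.gen, north.gen (5 run).
Changed values: build.gen, delta.gen, export.txt, graph.gen, meta.gen, north.gen.

Initial pass — values computed on the first demand:
  meta.gen = min2(-7, 6) = -7
  build.gen = min2(1, -7) = -7
  north.gen = sub(-7, 1) = -8
  graph.gen = add(1, -8) = -7
  delta.gen = min2(-8, -7) = -8

Second demand — change propagation:
  meta.gen: re-runs because export.txt -7->-9; new result -9.
  build.gen: re-runs because meta.gen -7->-9; new result -9.
  north.gen: re-runs because build.gen -7->-9; new result -10.
  graph.gen: re-runs because north.gen -8->-10; new result -9.
  delta.gen: re-runs because north.gen -8->-10; graph.gen -7->-9; new result -10.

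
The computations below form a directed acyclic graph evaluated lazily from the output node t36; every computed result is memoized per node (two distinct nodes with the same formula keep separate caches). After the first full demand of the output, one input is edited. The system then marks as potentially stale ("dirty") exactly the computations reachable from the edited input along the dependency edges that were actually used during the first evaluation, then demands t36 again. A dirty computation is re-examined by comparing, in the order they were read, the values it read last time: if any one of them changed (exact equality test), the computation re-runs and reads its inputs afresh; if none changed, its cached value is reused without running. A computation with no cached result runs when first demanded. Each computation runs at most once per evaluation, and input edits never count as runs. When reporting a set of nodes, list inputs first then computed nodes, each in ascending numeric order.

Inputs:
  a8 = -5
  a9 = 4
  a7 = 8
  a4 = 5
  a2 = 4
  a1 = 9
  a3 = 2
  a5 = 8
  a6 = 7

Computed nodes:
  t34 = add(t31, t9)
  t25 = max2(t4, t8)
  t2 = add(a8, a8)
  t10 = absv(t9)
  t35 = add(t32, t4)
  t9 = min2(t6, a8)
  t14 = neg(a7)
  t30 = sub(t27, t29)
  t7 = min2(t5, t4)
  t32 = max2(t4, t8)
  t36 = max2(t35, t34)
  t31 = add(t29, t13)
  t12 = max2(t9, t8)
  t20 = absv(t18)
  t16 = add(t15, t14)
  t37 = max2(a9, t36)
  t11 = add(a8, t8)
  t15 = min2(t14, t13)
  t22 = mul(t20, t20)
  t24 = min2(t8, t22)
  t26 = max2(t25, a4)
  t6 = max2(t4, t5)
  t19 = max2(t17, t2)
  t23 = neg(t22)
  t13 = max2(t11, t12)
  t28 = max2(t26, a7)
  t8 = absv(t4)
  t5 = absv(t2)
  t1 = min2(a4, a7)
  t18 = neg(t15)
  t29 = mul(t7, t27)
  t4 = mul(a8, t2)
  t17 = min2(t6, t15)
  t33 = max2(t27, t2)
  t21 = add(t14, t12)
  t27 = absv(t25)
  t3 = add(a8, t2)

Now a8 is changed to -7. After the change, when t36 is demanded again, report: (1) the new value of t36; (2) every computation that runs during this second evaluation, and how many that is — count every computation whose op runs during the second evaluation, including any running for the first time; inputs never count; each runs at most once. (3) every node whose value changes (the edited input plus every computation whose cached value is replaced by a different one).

First demand of the output computes:
  t2 = add(-5, -5) = -10
  t4 = mul(-5, -10) = 50
  t5 = absv(-10) = 10
  t6 = max2(50, 10) = 50
  t7 = min2(10, 50) = 10
  t8 = absv(50) = 50
  t9 = min2(50, -5) = -5
  t11 = add(-5, 50) = 45
  t12 = max2(-5, 50) = 50
  t13 = max2(45, 50) = 50
  t25 = max2(50, 50) = 50
  t27 = absv(50) = 50
  t29 = mul(10, 50) = 500
  t31 = add(500, 50) = 550
  t32 = max2(50, 50) = 50
  t34 = add(550, -5) = 545
  t35 = add(50, 50) = 100
  t36 = max2(100, 545) = 545

After the edit, cleaning proceeds:
  t2: a read changed (a8 -5->-7; a8 -5->-7) — executes, giving -14.
  t4: a read changed (a8 -5->-7; t2 -10->-14) — executes, giving 98.
  t5: a read changed (t2 -10->-14) — executes, giving 14.
  t6: a read changed (t4 50->98; t5 10->14) — executes, giving 98.
  t7: a read changed (t5 10->14; t4 50->98) — executes, giving 14.
  t8: a read changed (t4 50->98) — executes, giving 98.
  t9: a read changed (t6 50->98; a8 -5->-7) — executes, giving -7.
  t11: a read changed (a8 -5->-7; t8 50->98) — executes, giving 91.
  t12: a read changed (t9 -5->-7; t8 50->98) — executes, giving 98.
  t13: a read changed (t11 45->91; t12 50->98) — executes, giving 98.
  t25: a read changed (t4 50->98; t8 50->98) — executes, giving 98.
  t27: a read changed (t25 50->98) — executes, giving 98.
  t29: a read changed (t7 10->14; t27 50->98) — executes, giving 1372.
  t31: a read changed (t29 500->1372; t13 50->98) — executes, giving 1470.
  t32: a read changed (t4 50->98; t8 50->98) — executes, giving 98.
  t34: a read changed (t31 550->1470; t9 -5->-7) — executes, giving 1463.
  t35: a read changed (t32 50->98; t4 50->98) — executes, giving 196.
  t36: a read changed (t35 100->196; t34 545->1463) — executes, giving 1463.

Demanding t36 again yields 1463.
18 computations run: t2, t4, t5, t6, t7, t8, t9, t11, t12, t13, t25, t27, t29, t31, t32, t34, t35, t36.
The nodes whose values change: a8, t2, t4, t5, t6, t7, t8, t9, t11, t12, t13, t25, t27, t29, t31, t32, t34, t35, t36.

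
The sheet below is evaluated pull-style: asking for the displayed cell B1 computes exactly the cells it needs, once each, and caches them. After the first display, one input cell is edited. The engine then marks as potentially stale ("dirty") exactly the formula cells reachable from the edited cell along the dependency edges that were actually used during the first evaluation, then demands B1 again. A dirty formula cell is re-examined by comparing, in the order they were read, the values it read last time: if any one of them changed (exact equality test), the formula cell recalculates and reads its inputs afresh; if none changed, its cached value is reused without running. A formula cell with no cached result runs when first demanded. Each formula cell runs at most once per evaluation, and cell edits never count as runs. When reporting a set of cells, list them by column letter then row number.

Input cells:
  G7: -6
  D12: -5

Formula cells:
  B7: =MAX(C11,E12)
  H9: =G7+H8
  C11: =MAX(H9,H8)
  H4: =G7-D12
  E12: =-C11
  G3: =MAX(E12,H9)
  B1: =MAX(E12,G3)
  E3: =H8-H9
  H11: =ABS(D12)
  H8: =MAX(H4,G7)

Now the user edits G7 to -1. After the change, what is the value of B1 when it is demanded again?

Demanding B1 again yields 3.

First demand of the output computes:
  H4 = -6 - -5 = -1
  H8 = MAX(-1, -6) = -1
  H9 = -6 + -1 = -7
  C11 = MAX(-7, -1) = -1
  E12 = -(-1) = 1
  G3 = MAX(1, -7) = 1
  B1 = MAX(1, 1) = 1

After the edit, cleaning proceeds:
  H4: a read changed (G7 -6->-1) — executes, giving 4.
  H8: a read changed (H4 -1->4; G7 -6->-1) — executes, giving 4.
  H9: a read changed (G7 -6->-1; H8 -1->4) — executes, giving 3.
  C11: a read changed (H9 -7->3; H8 -1->4) — executes, giving 4.
  E12: a read changed (C11 -1->4) — executes, giving -4.
  G3: a read changed (E12 1->-4; H9 -7->3) — executes, giving 3.
  B1: a read changed (E12 1->-4; G3 1->3) — executes, giving 3.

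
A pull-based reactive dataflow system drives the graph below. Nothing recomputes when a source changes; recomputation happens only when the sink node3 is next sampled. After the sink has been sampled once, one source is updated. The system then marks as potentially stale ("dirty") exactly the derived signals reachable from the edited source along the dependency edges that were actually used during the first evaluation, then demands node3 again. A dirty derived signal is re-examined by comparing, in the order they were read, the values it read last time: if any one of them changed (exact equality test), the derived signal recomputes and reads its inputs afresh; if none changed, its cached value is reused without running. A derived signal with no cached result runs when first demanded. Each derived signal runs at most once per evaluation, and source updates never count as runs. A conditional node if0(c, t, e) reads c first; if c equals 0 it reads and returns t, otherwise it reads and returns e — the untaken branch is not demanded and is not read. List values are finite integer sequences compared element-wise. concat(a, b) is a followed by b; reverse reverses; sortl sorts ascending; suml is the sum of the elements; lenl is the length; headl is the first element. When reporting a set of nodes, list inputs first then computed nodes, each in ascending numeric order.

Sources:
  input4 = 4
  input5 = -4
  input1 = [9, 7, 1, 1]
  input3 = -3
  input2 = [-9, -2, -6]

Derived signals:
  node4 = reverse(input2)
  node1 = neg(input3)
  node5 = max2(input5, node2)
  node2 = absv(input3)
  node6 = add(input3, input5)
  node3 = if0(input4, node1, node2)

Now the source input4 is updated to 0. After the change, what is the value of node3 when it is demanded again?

First evaluation (everything demanded from the output):
  node2 = absv(-3) = 3
  node3 = if0(input4=4 -> else branch node2) = 3

Propagation after the edit:
  node1: demanded for the first time — runs, produces 3.
  node3: runs — input4 4->0; result 3 (same value as before).

Key observation: a condition flipped, so demand reaches new nodes — node1 runs for the first time.

New value of node3: 3.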